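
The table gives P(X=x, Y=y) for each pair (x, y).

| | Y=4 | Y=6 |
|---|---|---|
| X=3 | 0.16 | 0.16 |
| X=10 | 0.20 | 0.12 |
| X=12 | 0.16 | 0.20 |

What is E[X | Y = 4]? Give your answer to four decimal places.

P(Y = 4) = 0.52.
Σ X·P over the event = 3·(0.16) + 10·(0.20) + 12·(0.16) = 4.40.
E[X | Y = 4] = (4.40) / (0.52) = 8.4615.

8.4615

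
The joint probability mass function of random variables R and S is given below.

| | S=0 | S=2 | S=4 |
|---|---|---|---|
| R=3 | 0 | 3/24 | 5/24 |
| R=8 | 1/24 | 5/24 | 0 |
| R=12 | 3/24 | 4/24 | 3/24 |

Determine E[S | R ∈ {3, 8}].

18/7

P(R ∈ {3, 8}) = 7/12.
Summing S·P(R=x,S=y) over the conditioning event gives 3/2.
E[S | R ∈ {3, 8}] = (3/2) / (7/12) = 18/7.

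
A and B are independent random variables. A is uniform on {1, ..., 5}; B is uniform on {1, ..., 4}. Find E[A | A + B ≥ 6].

4

P(A + B ≥ 6) = 1/2.
Summing A·P(x,y) over outcomes with A + B ≥ 6 gives 2.
E[A | A + B ≥ 6] = (2) / (1/2) = 4.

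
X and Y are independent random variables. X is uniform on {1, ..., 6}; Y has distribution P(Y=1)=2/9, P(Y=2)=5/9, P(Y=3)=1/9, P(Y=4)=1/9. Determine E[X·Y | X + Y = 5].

P(X + Y = 5) = 1/6.
Summing XY·P(x,y) over outcomes with X + Y = 5 gives 8/9.
E[X·Y | X + Y = 5] = (8/9) / (1/6) = 16/3.

16/3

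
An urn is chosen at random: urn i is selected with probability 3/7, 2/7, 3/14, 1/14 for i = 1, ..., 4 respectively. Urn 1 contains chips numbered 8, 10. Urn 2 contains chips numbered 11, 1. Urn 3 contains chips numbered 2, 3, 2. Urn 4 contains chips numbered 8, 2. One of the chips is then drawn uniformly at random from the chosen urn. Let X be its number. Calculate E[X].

45/7

E[X | urn 1] = (8+10)/2 = 9.
E[X | urn 2] = (11+1)/2 = 6.
E[X | urn 3] = (2+3+2)/3 = 7/3.
E[X | urn 4] = (8+2)/2 = 5.
E[X] = (3/7)·(9) + (2/7)·(6) + (3/14)·(7/3) + (1/14)·(5) = 45/7.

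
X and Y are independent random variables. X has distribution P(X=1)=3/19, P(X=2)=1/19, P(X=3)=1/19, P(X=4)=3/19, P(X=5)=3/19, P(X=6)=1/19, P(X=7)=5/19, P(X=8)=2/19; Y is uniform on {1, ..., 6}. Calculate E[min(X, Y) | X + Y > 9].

187/42

P(X + Y > 9) = 7/19.
Summing min(X,Y)·P(x,y) over outcomes with X + Y > 9 gives 187/114.
E[min(X, Y) | X + Y > 9] = (187/114) / (7/19) = 187/42.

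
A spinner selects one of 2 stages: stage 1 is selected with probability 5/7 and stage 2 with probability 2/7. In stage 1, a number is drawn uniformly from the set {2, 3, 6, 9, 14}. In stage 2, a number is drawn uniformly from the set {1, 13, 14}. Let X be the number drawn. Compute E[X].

E[X | stage 1] = (2+3+6+9+14)/5 = 34/5.
E[X | stage 2] = (1+13+14)/3 = 28/3.
By the law of total expectation,
E[X] = (5/7)·(34/5) + (2/7)·(28/3) = 158/21.

158/21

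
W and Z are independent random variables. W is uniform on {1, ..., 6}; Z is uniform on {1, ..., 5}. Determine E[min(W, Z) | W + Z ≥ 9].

25/6

Outcomes with W + Z ≥ 9: (4,5), (5,4), (5,5), (6,3), (6,4), (6,5), each with probability 1/30.
E[min(W, Z) | W + Z ≥ 9] = (4 + 4 + 5 + 3 + 4 + 5) / 6 = 25/6.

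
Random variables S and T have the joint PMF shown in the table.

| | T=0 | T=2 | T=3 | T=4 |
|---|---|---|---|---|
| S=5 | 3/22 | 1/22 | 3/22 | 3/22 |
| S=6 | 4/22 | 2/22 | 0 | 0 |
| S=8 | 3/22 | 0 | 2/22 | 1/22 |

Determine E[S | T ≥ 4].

P(T ≥ 4) = 2/11.
Summing S·P(S=x,T=y) over the conditioning event gives 23/22.
E[S | T ≥ 4] = (23/22) / (2/11) = 23/4.

23/4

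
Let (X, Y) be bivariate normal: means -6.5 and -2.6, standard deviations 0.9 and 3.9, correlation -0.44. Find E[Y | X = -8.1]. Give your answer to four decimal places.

0.4507

The regression of Y on X has slope ρ·σ_Y/σ_X and passes through (μ_X, μ_Y).
E[Y | X=-8.1] = -2.6 + (-0.44)·(3.9/0.9)·(-8.1 − (-6.5)) = -2.6 + (-1.9067)·(-1.6) = 0.4507.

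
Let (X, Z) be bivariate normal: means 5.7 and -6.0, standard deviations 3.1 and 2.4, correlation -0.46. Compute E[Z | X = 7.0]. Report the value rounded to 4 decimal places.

For a bivariate normal, E[Z | X=x] = μ_Z + ρ·(σ_Z/σ_X)·(x − μ_X).
E[Z | X=7.0] = -6.0 + (-0.46)·(2.4/3.1)·(7.0 − (5.7)) = -6.0 + (-0.35613)·(1.3) = -6.4630.

-6.4630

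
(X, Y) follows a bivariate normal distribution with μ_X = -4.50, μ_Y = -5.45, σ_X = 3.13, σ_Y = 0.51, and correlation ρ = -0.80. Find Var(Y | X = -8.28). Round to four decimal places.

Var(Y | X=x) = (1 − ρ²)·σ_Y².
Var(Y | X=-8.28) = (0.51)²·(1 − (-0.80)²) = 0.2601·0.36 = 0.0936.

0.0936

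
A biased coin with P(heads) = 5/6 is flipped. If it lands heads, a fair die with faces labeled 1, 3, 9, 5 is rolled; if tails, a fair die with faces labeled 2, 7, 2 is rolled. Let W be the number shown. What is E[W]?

E[W | heads] = (1+3+9+5)/4 = 9/2.
E[W | tails] = (2+7+2)/3 = 11/3.
By the law of total expectation,
E[W] = (5/6)·(9/2) + (1/6)·(11/3) = 157/36.

157/36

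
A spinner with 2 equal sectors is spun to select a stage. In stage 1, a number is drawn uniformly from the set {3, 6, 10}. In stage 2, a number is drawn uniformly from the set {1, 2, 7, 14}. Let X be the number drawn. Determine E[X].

37/6

E[X | stage 1] = (3+6+10)/3 = 19/3.
E[X | stage 2] = (1+2+7+14)/4 = 6.
By the law of total expectation,
E[X] = (1/2)·(19/3) + (1/2)·(6) = 37/6.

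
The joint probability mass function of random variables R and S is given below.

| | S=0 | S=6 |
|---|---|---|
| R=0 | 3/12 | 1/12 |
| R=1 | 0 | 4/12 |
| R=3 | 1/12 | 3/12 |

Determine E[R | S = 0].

P(S = 0) = 1/3.
Σ R·P over the event = 0·(3/12) + 3·(1/12) = 1/4.
E[R | S = 0] = (1/4) / (1/3) = 3/4.

3/4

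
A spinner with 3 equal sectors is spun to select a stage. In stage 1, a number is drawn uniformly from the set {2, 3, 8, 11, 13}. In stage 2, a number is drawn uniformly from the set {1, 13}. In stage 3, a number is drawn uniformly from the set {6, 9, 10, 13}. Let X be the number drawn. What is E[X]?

239/30

E[X | stage 1] = (2+3+8+11+13)/5 = 37/5.
E[X | stage 2] = (1+13)/2 = 7.
E[X | stage 3] = (6+9+10+13)/4 = 19/2.
By the law of total expectation,
E[X] = (1/3)·(37/5) + (1/3)·(7) + (1/3)·(19/2) = 239/30.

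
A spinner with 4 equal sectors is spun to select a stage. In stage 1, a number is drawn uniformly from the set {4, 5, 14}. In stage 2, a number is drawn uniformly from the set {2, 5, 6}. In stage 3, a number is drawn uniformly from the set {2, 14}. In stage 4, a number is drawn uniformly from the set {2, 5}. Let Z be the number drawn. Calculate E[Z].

E[Z | stage 1] = (4+5+14)/3 = 23/3.
E[Z | stage 2] = (2+5+6)/3 = 13/3.
E[Z | stage 3] = (2+14)/2 = 8.
E[Z | stage 4] = (2+5)/2 = 7/2.
By the law of total expectation,
E[Z] = (1/4)·(23/3) + (1/4)·(13/3) + (1/4)·(8) + (1/4)·(7/2) = 47/8.

47/8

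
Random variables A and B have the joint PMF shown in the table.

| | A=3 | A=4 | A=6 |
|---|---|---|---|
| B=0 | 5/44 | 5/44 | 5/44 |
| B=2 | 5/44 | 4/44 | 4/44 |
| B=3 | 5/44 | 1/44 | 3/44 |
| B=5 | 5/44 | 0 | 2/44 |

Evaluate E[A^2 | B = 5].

P(B = 5) = 7/44.
Summing A^2·P(A=x,B=y) over the conditioning event gives 117/44.
E[A^2 | B = 5] = (117/44) / (7/44) = 117/7.

117/7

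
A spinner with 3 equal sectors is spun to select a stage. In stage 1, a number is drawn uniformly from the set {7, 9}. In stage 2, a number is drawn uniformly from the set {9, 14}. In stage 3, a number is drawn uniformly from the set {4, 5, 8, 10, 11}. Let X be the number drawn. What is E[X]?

271/30

E[X | stage 1] = (7+9)/2 = 8.
E[X | stage 2] = (9+14)/2 = 23/2.
E[X | stage 3] = (4+5+8+10+11)/5 = 38/5.
By the law of total expectation,
E[X] = (1/3)·(8) + (1/3)·(23/2) + (1/3)·(38/5) = 271/30.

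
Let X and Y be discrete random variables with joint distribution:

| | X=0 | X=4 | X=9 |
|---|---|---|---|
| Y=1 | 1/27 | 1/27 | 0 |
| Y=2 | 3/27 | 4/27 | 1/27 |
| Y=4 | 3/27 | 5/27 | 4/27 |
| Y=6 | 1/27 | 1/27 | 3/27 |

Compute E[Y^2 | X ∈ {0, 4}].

230/19

P(X ∈ {0, 4}) = 19/27.
Σ Y^2·P over the event = 1·(1/27) + 4·(3/27) + 16·(3/27) + 36·(1/27) + 1·(1/27) + 4·(4/27) + 16·(5/27) + 36·(1/27) = 230/27.
E[Y^2 | X ∈ {0, 4}] = (230/27) / (19/27) = 230/19.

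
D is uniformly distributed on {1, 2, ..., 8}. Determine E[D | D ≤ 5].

Given D ≤ 5, D is equally likely to be any of {1, 2, 3, 4, 5}.
E[D | D ≤ 5] = (1 + 2 + 3 + 4 + 5) / 5 = 3.

3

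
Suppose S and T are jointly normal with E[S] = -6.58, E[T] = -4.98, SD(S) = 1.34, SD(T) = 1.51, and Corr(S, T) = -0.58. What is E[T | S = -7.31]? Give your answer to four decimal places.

The regression of T on S has slope ρ·σ_T/σ_S and passes through (μ_S, μ_T).
E[T | S=-7.31] = -4.98 + (-0.58)·(1.51/1.34)·(-7.31 − (-6.58)) = -4.98 + (-0.65358)·(-0.73) = -4.5029.

-4.5029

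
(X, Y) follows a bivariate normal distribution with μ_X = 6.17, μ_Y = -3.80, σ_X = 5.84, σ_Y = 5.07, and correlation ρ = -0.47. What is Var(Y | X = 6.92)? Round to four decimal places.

20.0267

The conditional variance in a bivariate normal is σ_Y²(1 − ρ²), independent of x.
Var(Y | X=6.92) = (5.07)²·(1 − (-0.47)²) = 25.7049·0.7791 = 20.0267.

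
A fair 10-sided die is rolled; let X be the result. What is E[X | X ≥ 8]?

Given X ≥ 8, X is equally likely to be any of {8, 9, 10}.
E[X | X ≥ 8] = (8 + 9 + 10) / 3 = 9.

9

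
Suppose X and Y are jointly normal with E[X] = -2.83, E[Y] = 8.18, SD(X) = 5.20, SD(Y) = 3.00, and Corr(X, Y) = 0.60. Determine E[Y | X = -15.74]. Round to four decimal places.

E[Y | X=x] = μ_Y + ρ(σ_Y/σ_X)(x − μ_X) for jointly normal variables.
E[Y | X=-15.74] = 8.18 + (0.60)·(3.00/5.20)·(-15.74 − (-2.83)) = 8.18 + (0.34615)·(-12.91) = 3.7112.

3.7112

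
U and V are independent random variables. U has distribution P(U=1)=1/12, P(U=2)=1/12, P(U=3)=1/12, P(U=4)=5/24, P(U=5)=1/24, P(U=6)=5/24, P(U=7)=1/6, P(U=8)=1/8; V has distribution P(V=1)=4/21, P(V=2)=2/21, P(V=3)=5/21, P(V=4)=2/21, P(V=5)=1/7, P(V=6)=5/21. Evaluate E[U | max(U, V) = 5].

P(max(U, V) = 5) = 7/72.
Summing U·P(x,y) over outcomes with max(U, V) = 5 gives 22/63.
E[U | max(U, V) = 5] = (22/63) / (7/72) = 176/49.

176/49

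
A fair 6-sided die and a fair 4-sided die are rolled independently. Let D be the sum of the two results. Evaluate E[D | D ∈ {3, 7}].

P(D ∈ {3, 7}) = 1/4.
Σ over the event: 3·1/12 + 7·1/6 = 17/12.
E[D | D ∈ {3, 7}] = (17/12) / (1/4) = 17/3.

17/3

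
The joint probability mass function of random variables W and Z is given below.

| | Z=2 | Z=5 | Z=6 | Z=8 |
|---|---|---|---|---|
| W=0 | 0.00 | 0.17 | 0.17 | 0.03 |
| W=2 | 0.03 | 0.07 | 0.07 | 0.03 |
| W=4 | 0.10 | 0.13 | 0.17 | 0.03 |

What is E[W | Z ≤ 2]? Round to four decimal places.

3.5385

P(Z ≤ 2) = 0.13.
Σ W·P over the event = 2·(0.03) + 4·(0.10) = 0.46.
E[W | Z ≤ 2] = (0.46) / (0.13) = 3.5385.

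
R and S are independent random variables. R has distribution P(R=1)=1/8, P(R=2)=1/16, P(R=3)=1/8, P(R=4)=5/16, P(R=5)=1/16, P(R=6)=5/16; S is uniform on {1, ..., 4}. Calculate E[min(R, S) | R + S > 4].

P(R + S > 4) = 27/32.
Summing min(R,S)·P(x,y) over outcomes with R + S > 4 gives 33/16.
E[min(R, S) | R + S > 4] = (33/16) / (27/32) = 22/9.

22/9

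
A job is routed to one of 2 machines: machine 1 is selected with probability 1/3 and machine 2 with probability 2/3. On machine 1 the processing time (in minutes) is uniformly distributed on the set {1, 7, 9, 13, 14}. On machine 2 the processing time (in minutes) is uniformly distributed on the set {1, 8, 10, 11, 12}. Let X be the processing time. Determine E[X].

E[X | machine 1] = (1+7+9+13+14)/5 = 44/5.
E[X | machine 2] = (1+8+10+11+12)/5 = 42/5.
E[X] = (1/3)·(44/5) + (2/3)·(42/5) = 128/15.

128/15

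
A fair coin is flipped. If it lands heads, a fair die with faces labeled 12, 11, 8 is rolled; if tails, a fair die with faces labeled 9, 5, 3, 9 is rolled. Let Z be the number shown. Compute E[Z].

101/12

E[Z | heads] = (12+11+8)/3 = 31/3.
E[Z | tails] = (9+5+3+9)/4 = 13/2.
By the law of total expectation,
E[Z] = (1/2)·(31/3) + (1/2)·(13/2) = 101/12.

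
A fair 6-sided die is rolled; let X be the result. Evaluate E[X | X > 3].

Given X > 3, X is equally likely to be any of {4, 5, 6}.
E[X | X > 3] = (4 + 5 + 6) / 3 = 5.

5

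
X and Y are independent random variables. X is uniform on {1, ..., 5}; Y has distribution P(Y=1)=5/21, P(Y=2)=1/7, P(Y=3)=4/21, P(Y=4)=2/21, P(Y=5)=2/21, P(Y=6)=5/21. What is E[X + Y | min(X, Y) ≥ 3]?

P(min(X, Y) ≥ 3) = 13/35.
Summing (X+Y)·P(x,y) over outcomes with min(X, Y) ≥ 3 gives 16/5.
E[X + Y | min(X, Y) ≥ 3] = (16/5) / (13/35) = 112/13.

112/13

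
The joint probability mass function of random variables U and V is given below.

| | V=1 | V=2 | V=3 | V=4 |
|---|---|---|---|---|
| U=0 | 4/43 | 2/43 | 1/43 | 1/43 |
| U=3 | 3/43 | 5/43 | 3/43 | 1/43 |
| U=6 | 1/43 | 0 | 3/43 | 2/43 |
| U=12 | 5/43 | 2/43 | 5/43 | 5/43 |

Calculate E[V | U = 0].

15/8

P(U = 0) = 8/43.
Σ V·P over the event = 1·(4/43) + 2·(2/43) + 3·(1/43) + 4·(1/43) = 15/43.
E[V | U = 0] = (15/43) / (8/43) = 15/8.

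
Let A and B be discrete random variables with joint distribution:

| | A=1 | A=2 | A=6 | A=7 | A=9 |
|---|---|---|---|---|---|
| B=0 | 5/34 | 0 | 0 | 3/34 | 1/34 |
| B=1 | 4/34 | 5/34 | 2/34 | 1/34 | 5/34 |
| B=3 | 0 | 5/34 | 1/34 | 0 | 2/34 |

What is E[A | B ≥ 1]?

112/25

P(B ≥ 1) = 25/34.
Σ A·P over the event = 1·(4/34) + 2·(5/34) + 2·(5/34) + 6·(2/34) + 6·(1/34) + 7·(1/34) + 9·(5/34) + 9·(2/34) = 56/17.
E[A | B ≥ 1] = (56/17) / (25/34) = 112/25.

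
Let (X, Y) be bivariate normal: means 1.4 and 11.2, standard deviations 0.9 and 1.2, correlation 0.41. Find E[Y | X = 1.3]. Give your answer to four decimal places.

For a bivariate normal, E[Y | X=x] = μ_Y + ρ·(σ_Y/σ_X)·(x − μ_X).
E[Y | X=1.3] = 11.2 + (0.41)·(1.2/0.9)·(1.3 − (1.4)) = 11.2 + (0.54667)·(-0.1) = 11.1453.

11.1453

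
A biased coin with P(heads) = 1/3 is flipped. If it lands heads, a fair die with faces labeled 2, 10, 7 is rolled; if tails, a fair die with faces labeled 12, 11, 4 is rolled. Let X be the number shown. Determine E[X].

E[X | heads] = (2+10+7)/3 = 19/3.
E[X | tails] = (12+11+4)/3 = 9.
By the law of total expectation,
E[X] = (1/3)·(19/3) + (2/3)·(9) = 73/9.

73/9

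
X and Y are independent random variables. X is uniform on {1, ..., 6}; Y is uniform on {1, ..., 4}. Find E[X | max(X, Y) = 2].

Outcomes with max(X, Y) = 2: (1,2), (2,1), (2,2), each with probability 1/24.
E[X | max(X, Y) = 2] = (1 + 2 + 2) / 3 = 5/3.

5/3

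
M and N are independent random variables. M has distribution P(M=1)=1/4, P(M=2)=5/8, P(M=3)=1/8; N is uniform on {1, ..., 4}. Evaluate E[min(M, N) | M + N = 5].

P(M + N = 5) = 1/4.
Summing min(M,N)·P(x,y) over outcomes with M + N = 5 gives 7/16.
E[min(M, N) | M + N = 5] = (7/16) / (1/4) = 7/4.

7/4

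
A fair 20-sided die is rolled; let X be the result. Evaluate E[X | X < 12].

6

Given X < 12, X is equally likely to be any of {1, 2, 3, 4, 5, 6, 7, 8, 9, 10, 11}.
E[X | X < 12] = (1 + 2 + 3 + 4 + 5 + 6 + 7 + 8 + 9 + 10 + 11) / 11 = 6.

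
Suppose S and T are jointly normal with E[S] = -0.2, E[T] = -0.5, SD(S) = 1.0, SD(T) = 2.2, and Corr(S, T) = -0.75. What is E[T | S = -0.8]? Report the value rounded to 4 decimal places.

The regression of T on S has slope ρ·σ_T/σ_S and passes through (μ_S, μ_T).
E[T | S=-0.8] = -0.5 + (-0.75)·(2.2/1.0)·(-0.8 − (-0.2)) = -0.5 + (-1.65)·(-0.6) = 0.4900.

0.4900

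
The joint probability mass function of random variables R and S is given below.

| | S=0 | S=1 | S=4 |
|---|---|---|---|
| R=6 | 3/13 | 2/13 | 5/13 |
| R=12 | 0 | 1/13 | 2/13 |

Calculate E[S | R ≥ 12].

P(R ≥ 12) = 3/13.
Σ S·P over the event = 1·(1/13) + 4·(2/13) = 9/13.
E[S | R ≥ 12] = (9/13) / (3/13) = 3.

3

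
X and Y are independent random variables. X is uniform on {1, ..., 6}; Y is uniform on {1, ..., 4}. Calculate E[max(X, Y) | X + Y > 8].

17/3

Outcomes with X + Y > 8: (5,4), (6,3), (6,4), each with probability 1/24.
E[max(X, Y) | X + Y > 8] = (5 + 6 + 6) / 3 = 17/3.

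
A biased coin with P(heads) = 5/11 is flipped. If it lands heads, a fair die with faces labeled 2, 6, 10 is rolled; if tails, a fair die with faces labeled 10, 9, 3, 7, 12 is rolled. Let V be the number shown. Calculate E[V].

E[V | heads] = (2+6+10)/3 = 6.
E[V | tails] = (10+9+3+7+12)/5 = 41/5.
By the law of total expectation,
E[V] = (5/11)·(6) + (6/11)·(41/5) = 36/5.

36/5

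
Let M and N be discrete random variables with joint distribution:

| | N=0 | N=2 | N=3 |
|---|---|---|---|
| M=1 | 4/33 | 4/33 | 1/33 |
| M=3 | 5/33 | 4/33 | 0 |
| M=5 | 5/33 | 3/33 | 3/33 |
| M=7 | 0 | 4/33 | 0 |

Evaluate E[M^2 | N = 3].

19

P(N = 3) = 4/33.
Σ M^2·P over the event = 1·(1/33) + 25·(3/33) = 76/33.
E[M^2 | N = 3] = (76/33) / (4/33) = 19.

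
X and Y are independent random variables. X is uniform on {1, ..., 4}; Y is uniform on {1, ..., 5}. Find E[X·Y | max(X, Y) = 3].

27/5

Outcomes with max(X, Y) = 3: (1,3), (2,3), (3,1), (3,2), (3,3), each with probability 1/20.
E[X·Y | max(X, Y) = 3] = (3 + 6 + 3 + 6 + 9) / 5 = 27/5.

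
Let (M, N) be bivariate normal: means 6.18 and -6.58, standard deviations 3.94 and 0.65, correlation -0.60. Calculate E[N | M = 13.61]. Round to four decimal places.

The regression of N on M has slope ρ·σ_N/σ_M and passes through (μ_M, μ_N).
E[N | M=13.61] = -6.58 + (-0.60)·(0.65/3.94)·(13.61 − (6.18)) = -6.58 + (-0.098985)·(7.43) = -7.3155.

-7.3155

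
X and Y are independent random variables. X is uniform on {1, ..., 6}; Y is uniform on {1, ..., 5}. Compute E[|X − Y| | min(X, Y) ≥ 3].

P(min(X, Y) ≥ 3) = 2/5.
Summing |X−Y|·P(x,y) over outcomes with min(X, Y) ≥ 3 gives 7/15.
E[|X − Y| | min(X, Y) ≥ 3] = (7/15) / (2/5) = 7/6.

7/6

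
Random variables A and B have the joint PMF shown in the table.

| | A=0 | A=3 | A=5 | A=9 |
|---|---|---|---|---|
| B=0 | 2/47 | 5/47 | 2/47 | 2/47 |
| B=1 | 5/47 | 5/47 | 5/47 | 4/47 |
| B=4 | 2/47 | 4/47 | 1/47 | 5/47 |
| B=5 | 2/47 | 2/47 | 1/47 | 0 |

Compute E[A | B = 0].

43/11

P(B = 0) = 11/47.
Σ A·P over the event = 0·(2/47) + 3·(5/47) + 5·(2/47) + 9·(2/47) = 43/47.
E[A | B = 0] = (43/47) / (11/47) = 43/11.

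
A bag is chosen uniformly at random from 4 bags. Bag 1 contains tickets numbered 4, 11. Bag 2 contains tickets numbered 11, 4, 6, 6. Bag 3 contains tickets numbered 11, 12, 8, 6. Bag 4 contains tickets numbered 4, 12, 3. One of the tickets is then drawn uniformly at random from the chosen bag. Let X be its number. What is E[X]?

179/24

E[X | bag 1] = (4+11)/2 = 15/2.
E[X | bag 2] = (11+4+6+6)/4 = 27/4.
E[X | bag 3] = (11+12+8+6)/4 = 37/4.
E[X | bag 4] = (4+12+3)/3 = 19/3.
E[X] = (1/4)·(15/2) + (1/4)·(27/4) + (1/4)·(37/4) + (1/4)·(19/3) = 179/24.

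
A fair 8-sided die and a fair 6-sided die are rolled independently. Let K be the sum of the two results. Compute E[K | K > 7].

P(K > 7) = 9/16.
Σ over the event: 8·1/8 + 9·1/8 + 10·5/48 + 11·1/12 + 12·1/16 + 13·1/24 + 14·1/48 = 17/3.
E[K | K > 7] = (17/3) / (9/16) = 272/27.

272/27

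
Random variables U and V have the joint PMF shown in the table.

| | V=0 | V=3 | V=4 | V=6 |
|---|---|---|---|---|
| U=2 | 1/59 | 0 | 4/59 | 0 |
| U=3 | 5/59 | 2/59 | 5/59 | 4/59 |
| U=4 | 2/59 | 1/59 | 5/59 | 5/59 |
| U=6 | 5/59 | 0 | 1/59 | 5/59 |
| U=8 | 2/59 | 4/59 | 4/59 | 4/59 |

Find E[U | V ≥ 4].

175/37

P(V ≥ 4) = 37/59.
Summing U·P(U=x,V=y) over the conditioning event gives 175/59.
E[U | V ≥ 4] = (175/59) / (37/59) = 175/37.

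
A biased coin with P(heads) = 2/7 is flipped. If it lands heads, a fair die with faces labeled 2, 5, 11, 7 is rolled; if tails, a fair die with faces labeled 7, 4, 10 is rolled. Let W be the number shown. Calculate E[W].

95/14

E[W | heads] = (2+5+11+7)/4 = 25/4.
E[W | tails] = (7+4+10)/3 = 7.
E[W] = (2/7)·(25/4) + (5/7)·(7) = 95/14.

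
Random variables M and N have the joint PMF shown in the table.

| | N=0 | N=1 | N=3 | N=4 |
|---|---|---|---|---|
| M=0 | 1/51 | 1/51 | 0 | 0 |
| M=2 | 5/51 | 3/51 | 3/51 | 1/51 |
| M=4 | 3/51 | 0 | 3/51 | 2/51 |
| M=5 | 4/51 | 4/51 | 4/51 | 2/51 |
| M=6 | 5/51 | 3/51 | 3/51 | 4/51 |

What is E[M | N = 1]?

4

P(N = 1) = 11/51.
Σ M·P over the event = 0·(1/51) + 2·(3/51) + 5·(4/51) + 6·(3/51) = 44/51.
E[M | N = 1] = (44/51) / (11/51) = 4.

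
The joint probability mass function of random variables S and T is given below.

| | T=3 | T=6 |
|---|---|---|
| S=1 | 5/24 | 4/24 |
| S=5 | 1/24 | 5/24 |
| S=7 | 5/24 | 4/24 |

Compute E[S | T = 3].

P(T = 3) = 11/24.
Σ S·P over the event = 1·(5/24) + 5·(1/24) + 7·(5/24) = 15/8.
E[S | T = 3] = (15/8) / (11/24) = 45/11.

45/11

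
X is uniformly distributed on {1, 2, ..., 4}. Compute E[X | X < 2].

1

Given X < 2, X is equally likely to be any of {1}.
E[X | X < 2] = (1) / 1 = 1.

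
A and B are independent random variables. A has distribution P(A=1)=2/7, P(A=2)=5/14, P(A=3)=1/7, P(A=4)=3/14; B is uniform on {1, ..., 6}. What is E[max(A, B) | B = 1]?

16/7

P(B = 1) = 1/6.
Summing max(A,B)·P(x,y) over outcomes with B = 1 gives 8/21.
E[max(A, B) | B = 1] = (8/21) / (1/6) = 16/7.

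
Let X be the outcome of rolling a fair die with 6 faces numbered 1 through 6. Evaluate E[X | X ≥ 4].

5

Given X ≥ 4, X is equally likely to be any of {4, 5, 6}.
E[X | X ≥ 4] = (4 + 5 + 6) / 3 = 5.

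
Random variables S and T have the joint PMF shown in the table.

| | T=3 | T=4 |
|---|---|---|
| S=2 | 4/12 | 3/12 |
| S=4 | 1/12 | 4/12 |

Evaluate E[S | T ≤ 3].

P(T ≤ 3) = 5/12.
Σ S·P over the event = 2·(4/12) + 4·(1/12) = 1.
E[S | T ≤ 3] = (1) / (5/12) = 12/5.

12/5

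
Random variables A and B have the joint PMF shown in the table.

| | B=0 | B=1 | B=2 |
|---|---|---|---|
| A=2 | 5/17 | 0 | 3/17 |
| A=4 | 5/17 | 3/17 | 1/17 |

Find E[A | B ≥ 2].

5/2

P(B ≥ 2) = 4/17.
Σ A·P over the event = 2·(3/17) + 4·(1/17) = 10/17.
E[A | B ≥ 2] = (10/17) / (4/17) = 5/2.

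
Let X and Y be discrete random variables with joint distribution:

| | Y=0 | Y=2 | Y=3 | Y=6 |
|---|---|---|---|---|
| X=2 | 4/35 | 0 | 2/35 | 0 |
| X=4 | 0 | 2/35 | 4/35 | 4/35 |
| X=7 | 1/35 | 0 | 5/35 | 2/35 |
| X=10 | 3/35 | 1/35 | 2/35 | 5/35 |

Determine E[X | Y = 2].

6

P(Y = 2) = 3/35.
Σ X·P over the event = 4·(2/35) + 10·(1/35) = 18/35.
E[X | Y = 2] = (18/35) / (3/35) = 6.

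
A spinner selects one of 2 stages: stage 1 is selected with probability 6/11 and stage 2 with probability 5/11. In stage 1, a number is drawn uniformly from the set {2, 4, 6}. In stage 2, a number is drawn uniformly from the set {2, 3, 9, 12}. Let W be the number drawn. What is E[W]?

113/22

E[W | stage 1] = (2+4+6)/3 = 4.
E[W | stage 2] = (2+3+9+12)/4 = 13/2.
By the law of total expectation,
E[W] = (6/11)·(4) + (5/11)·(13/2) = 113/22.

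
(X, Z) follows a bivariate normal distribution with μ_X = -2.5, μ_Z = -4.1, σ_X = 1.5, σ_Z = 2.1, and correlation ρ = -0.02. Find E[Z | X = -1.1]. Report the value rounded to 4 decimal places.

The regression of Z on X has slope ρ·σ_Z/σ_X and passes through (μ_X, μ_Z).
E[Z | X=-1.1] = -4.1 + (-0.02)·(2.1/1.5)·(-1.1 − (-2.5)) = -4.1 + (-0.028)·(1.4) = -4.1392.

-4.1392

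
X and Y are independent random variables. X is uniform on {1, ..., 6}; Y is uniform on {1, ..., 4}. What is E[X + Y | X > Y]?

47/7

P(X > Y) = 7/12.
Summing (X+Y)·P(x,y) over outcomes with X > Y gives 47/12.
E[X + Y | X > Y] = (47/12) / (7/12) = 47/7.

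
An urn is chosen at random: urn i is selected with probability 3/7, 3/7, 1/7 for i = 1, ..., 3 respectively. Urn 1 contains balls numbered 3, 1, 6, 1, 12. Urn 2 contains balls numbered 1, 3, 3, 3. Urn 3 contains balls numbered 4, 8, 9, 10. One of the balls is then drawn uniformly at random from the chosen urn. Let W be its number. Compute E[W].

83/20

E[W | urn 1] = (3+1+6+1+12)/5 = 23/5.
E[W | urn 2] = (1+3+3+3)/4 = 5/2.
E[W | urn 3] = (4+8+9+10)/4 = 31/4.
By the law of total expectation,
E[W] = (3/7)·(23/5) + (3/7)·(5/2) + (1/7)·(31/4) = 83/20.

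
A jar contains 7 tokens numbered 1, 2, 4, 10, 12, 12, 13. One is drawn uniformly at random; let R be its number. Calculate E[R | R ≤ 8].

P(R ≤ 8) = 3/7.
Σ over the event: 1·1/7 + 2·1/7 + 4·1/7 = 1.
E[R | R ≤ 8] = (1) / (3/7) = 7/3.

7/3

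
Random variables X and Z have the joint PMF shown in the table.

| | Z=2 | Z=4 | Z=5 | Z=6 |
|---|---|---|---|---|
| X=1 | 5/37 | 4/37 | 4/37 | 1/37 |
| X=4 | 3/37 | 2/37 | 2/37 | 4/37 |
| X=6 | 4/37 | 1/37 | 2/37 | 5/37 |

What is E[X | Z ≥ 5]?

P(Z ≥ 5) = 18/37.
Σ X·P over the event = 1·(4/37) + 1·(1/37) + 4·(2/37) + 4·(4/37) + 6·(2/37) + 6·(5/37) = 71/37.
E[X | Z ≥ 5] = (71/37) / (18/37) = 71/18.

71/18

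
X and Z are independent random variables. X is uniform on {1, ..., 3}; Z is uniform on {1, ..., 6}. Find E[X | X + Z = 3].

Outcomes with X + Z = 3: (1,2), (2,1), each with probability 1/18.
E[X | X + Z = 3] = (1 + 2) / 2 = 3/2.

3/2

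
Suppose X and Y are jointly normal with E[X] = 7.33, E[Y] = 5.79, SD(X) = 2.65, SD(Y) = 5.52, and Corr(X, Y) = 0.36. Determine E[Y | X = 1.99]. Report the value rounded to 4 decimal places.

1.7856

The regression of Y on X has slope ρ·σ_Y/σ_X and passes through (μ_X, μ_Y).
E[Y | X=1.99] = 5.79 + (0.36)·(5.52/2.65)·(1.99 − (7.33)) = 5.79 + (0.74989)·(-5.34) = 1.7856.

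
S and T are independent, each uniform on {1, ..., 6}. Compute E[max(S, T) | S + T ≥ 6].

67/13

P(S + T ≥ 6) = 13/18.
Summing max(S,T)·P(x,y) over outcomes with S + T ≥ 6 gives 67/18.
E[max(S, T) | S + T ≥ 6] = (67/18) / (13/18) = 67/13.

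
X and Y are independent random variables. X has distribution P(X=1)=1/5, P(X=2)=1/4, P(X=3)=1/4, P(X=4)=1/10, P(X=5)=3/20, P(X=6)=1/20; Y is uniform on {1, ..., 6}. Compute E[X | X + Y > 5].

24/7

P(X + Y > 5) = 77/120.
Summing X·P(x,y) over outcomes with X + Y > 5 gives 11/5.
E[X | X + Y > 5] = (11/5) / (77/120) = 24/7.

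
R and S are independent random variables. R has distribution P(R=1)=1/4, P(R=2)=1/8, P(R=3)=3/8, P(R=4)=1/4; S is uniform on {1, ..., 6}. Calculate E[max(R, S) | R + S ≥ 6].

P(R + S ≥ 6) = 29/48.
Summing max(R,S)·P(x,y) over outcomes with R + S ≥ 6 gives 137/48.
E[max(R, S) | R + S ≥ 6] = (137/48) / (29/48) = 137/29.

137/29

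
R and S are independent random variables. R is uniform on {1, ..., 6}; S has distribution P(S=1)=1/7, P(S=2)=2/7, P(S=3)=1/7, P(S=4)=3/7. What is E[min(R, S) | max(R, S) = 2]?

7/5

P(max(R, S) = 2) = 5/42.
Summing min(R,S)·P(x,y) over outcomes with max(R, S) = 2 gives 1/6.
E[min(R, S) | max(R, S) = 2] = (1/6) / (5/42) = 7/5.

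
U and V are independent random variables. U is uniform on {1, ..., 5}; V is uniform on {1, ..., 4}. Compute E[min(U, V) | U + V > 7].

Outcomes with U + V > 7: (4,4), (5,3), (5,4), each with probability 1/20.
E[min(U, V) | U + V > 7] = (4 + 3 + 4) / 3 = 11/3.

11/3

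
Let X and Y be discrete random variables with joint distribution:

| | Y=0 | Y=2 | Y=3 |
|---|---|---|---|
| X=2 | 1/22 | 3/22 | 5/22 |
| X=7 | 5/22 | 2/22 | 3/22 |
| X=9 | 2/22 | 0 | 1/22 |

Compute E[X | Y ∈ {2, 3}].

30/7

P(Y ∈ {2, 3}) = 7/11.
Summing X·P(X=x,Y=y) over the conditioning event gives 30/11.
E[X | Y ∈ {2, 3}] = (30/11) / (7/11) = 30/7.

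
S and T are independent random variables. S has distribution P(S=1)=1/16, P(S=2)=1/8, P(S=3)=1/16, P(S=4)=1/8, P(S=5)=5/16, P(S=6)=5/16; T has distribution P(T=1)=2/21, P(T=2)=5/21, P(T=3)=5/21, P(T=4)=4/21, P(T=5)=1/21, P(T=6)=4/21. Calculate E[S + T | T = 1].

87/16

P(T = 1) = 2/21.
Summing (S+T)·P(x,y) over outcomes with T = 1 gives 29/56.
E[S + T | T = 1] = (29/56) / (2/21) = 87/16.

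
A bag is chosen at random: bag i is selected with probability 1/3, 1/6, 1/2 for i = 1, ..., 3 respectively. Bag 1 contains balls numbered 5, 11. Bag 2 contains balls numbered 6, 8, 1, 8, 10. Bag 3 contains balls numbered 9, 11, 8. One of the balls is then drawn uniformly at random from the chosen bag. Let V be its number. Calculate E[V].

253/30

E[V | bag 1] = (5+11)/2 = 8.
E[V | bag 2] = (6+8+1+8+10)/5 = 33/5.
E[V | bag 3] = (9+11+8)/3 = 28/3.
E[V] = (1/3)·(8) + (1/6)·(33/5) + (1/2)·(28/3) = 253/30.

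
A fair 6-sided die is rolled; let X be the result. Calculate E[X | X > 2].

9/2

Given X > 2, X is equally likely to be any of {3, 4, 5, 6}.
E[X | X > 2] = (3 + 4 + 5 + 6) / 4 = 9/2.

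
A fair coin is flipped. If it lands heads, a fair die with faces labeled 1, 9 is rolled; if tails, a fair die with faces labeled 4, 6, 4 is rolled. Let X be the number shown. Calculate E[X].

29/6

E[X | heads] = (1+9)/2 = 5.
E[X | tails] = (4+6+4)/3 = 14/3.
By the law of total expectation,
E[X] = (1/2)·(5) + (1/2)·(14/3) = 29/6.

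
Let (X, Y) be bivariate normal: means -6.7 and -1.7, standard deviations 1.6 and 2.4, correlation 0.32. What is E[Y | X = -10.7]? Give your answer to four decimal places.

-3.6200

The regression of Y on X has slope ρ·σ_Y/σ_X and passes through (μ_X, μ_Y).
E[Y | X=-10.7] = -1.7 + (0.32)·(2.4/1.6)·(-10.7 − (-6.7)) = -1.7 + (0.48)·(-4) = -3.6200.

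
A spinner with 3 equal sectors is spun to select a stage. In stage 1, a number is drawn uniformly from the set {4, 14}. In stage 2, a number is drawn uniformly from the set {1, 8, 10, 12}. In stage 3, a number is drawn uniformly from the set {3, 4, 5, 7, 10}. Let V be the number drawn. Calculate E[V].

451/60

E[V | stage 1] = (4+14)/2 = 9.
E[V | stage 2] = (1+8+10+12)/4 = 31/4.
E[V | stage 3] = (3+4+5+7+10)/5 = 29/5.
By the law of total expectation,
E[V] = (1/3)·(9) + (1/3)·(31/4) + (1/3)·(29/5) = 451/60.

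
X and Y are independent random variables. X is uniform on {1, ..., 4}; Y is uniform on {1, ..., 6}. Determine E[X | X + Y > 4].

P(X + Y > 4) = 3/4.
Summing X·P(x,y) over outcomes with X + Y > 4 gives 25/12.
E[X | X + Y > 4] = (25/12) / (3/4) = 25/9.

25/9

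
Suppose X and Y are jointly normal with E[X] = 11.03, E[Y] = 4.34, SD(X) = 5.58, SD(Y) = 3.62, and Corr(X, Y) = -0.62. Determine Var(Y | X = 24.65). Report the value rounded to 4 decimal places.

8.0671

Var(Y | X=x) = (1 − ρ²)·σ_Y².
Var(Y | X=24.65) = (3.62)²·(1 − (-0.62)²) = 13.1044·0.6156 = 8.0671.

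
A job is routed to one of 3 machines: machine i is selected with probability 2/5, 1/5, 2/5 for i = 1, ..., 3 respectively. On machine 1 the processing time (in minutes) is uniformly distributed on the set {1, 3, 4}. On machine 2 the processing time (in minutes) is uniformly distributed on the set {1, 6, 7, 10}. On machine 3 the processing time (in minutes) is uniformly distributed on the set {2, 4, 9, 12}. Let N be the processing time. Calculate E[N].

E[N | machine 1] = (1+3+4)/3 = 8/3.
E[N | machine 2] = (1+6+7+10)/4 = 6.
E[N | machine 3] = (2+4+9+12)/4 = 27/4.
By the law of total expectation,
E[N] = (2/5)·(8/3) + (1/5)·(6) + (2/5)·(27/4) = 149/30.

149/30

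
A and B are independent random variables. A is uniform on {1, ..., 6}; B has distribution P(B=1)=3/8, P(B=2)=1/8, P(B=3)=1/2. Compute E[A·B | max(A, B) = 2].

12/5

P(max(A, B) = 2) = 5/48.
Summing AB·P(x,y) over outcomes with max(A, B) = 2 gives 1/4.
E[A·B | max(A, B) = 2] = (1/4) / (5/48) = 12/5.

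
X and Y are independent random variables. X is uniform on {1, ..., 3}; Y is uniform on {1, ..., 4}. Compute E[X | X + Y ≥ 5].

Outcomes with X + Y ≥ 5: (1,4), (2,3), (2,4), (3,2), (3,3), (3,4), each with probability 1/12.
E[X | X + Y ≥ 5] = (1 + 2 + 2 + 3 + 3 + 3) / 6 = 7/3.

7/3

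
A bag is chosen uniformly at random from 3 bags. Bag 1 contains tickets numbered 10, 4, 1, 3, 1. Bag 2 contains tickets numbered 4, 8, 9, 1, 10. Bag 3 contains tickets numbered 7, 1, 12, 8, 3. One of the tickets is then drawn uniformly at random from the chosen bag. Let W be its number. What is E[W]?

E[W | bag 1] = (10+4+1+3+1)/5 = 19/5.
E[W | bag 2] = (4+8+9+1+10)/5 = 32/5.
E[W | bag 3] = (7+1+12+8+3)/5 = 31/5.
E[W] = (1/3)·(19/5) + (1/3)·(32/5) + (1/3)·(31/5) = 82/15.

82/15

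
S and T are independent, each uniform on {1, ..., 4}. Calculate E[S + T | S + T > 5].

20/3

Outcomes with S + T > 5: (2,4), (3,3), (3,4), (4,2), (4,3), (4,4), each with probability 1/16.
E[S + T | S + T > 5] = (6 + 6 + 7 + 6 + 7 + 8) / 6 = 20/3.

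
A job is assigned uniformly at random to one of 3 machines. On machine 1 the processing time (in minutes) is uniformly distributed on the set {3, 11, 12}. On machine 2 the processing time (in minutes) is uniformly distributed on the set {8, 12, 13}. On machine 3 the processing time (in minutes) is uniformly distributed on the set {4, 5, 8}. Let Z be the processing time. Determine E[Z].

E[Z | machine 1] = (3+11+12)/3 = 26/3.
E[Z | machine 2] = (8+12+13)/3 = 11.
E[Z | machine 3] = (4+5+8)/3 = 17/3.
E[Z] = (1/3)·(26/3) + (1/3)·(11) + (1/3)·(17/3) = 76/9.

76/9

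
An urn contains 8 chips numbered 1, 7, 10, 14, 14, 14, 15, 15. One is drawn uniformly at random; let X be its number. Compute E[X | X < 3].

P(X < 3) = 1/8.
Σ over the event: 1·1/8 = 1/8.
E[X | X < 3] = (1/8) / (1/8) = 1.

1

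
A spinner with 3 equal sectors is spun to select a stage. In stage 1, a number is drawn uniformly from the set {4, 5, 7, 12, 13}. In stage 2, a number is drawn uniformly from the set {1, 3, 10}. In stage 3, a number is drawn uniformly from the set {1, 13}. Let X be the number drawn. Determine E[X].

E[X | stage 1] = (4+5+7+12+13)/5 = 41/5.
E[X | stage 2] = (1+3+10)/3 = 14/3.
E[X | stage 3] = (1+13)/2 = 7.
By the law of total expectation,
E[X] = (1/3)·(41/5) + (1/3)·(14/3) + (1/3)·(7) = 298/45.

298/45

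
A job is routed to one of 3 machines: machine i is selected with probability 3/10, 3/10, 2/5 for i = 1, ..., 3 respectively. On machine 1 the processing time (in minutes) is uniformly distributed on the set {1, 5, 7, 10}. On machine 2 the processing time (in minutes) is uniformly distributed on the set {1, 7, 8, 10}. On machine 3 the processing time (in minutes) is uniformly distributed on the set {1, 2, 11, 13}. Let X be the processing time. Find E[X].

E[X | machine 1] = (1+5+7+10)/4 = 23/4.
E[X | machine 2] = (1+7+8+10)/4 = 13/2.
E[X | machine 3] = (1+2+11+13)/4 = 27/4.
E[X] = (3/10)·(23/4) + (3/10)·(13/2) + (2/5)·(27/4) = 51/8.

51/8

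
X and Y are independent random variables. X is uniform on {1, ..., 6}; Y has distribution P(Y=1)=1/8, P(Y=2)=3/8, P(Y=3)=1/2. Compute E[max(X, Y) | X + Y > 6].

P(X + Y > 6) = 19/48.
Summing max(X,Y)·P(x,y) over outcomes with X + Y > 6 gives 33/16.
E[max(X, Y) | X + Y > 6] = (33/16) / (19/48) = 99/19.

99/19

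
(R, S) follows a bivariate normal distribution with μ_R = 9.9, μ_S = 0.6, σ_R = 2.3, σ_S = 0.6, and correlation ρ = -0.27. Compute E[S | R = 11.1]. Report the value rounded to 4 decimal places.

E[S | R=x] = μ_S + ρ(σ_S/σ_R)(x − μ_R) for jointly normal variables.
E[S | R=11.1] = 0.6 + (-0.27)·(0.6/2.3)·(11.1 − (9.9)) = 0.6 + (-0.070435)·(1.2) = 0.5155.

0.5155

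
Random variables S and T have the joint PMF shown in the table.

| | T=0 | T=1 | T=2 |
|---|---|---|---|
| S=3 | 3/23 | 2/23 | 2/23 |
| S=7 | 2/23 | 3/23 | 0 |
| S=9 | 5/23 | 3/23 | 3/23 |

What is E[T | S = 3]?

6/7

P(S = 3) = 7/23.
Summing T·P(S=x,T=y) over the conditioning event gives 6/23.
E[T | S = 3] = (6/23) / (7/23) = 6/7.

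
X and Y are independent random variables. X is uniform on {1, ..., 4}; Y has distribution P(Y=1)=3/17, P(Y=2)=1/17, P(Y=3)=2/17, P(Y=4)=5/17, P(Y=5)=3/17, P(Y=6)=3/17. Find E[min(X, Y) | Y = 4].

5/2

P(Y = 4) = 5/17.
Summing min(X,Y)·P(x,y) over outcomes with Y = 4 gives 25/34.
E[min(X, Y) | Y = 4] = (25/34) / (5/17) = 5/2.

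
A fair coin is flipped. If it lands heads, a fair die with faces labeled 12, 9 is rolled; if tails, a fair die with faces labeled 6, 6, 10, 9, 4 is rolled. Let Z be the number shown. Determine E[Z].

E[Z | heads] = (12+9)/2 = 21/2.
E[Z | tails] = (6+6+10+9+4)/5 = 7.
E[Z] = (1/2)·(21/2) + (1/2)·(7) = 35/4.

35/4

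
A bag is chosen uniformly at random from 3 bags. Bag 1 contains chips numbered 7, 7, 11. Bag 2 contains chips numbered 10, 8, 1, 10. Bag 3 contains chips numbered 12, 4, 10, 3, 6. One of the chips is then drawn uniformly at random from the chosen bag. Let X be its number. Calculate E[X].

271/36

E[X | bag 1] = (7+7+11)/3 = 25/3.
E[X | bag 2] = (10+8+1+10)/4 = 29/4.
E[X | bag 3] = (12+4+10+3+6)/5 = 7.
E[X] = (1/3)·(25/3) + (1/3)·(29/4) + (1/3)·(7) = 271/36.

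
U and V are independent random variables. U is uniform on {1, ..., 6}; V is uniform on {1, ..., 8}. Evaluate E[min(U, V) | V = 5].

Outcomes with V = 5: (1,5), (2,5), (3,5), (4,5), (5,5), (6,5), each with probability 1/48.
E[min(U, V) | V = 5] = (1 + 2 + 3 + 4 + 5 + 5) / 6 = 10/3.

10/3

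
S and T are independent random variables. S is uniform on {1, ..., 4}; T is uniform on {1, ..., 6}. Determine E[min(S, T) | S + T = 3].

1

Outcomes with S + T = 3: (1,2), (2,1), each with probability 1/24.
E[min(S, T) | S + T = 3] = (1 + 1) / 2 = 1.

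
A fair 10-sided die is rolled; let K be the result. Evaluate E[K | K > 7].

Given K > 7, K is equally likely to be any of {8, 9, 10}.
E[K | K > 7] = (8 + 9 + 10) / 3 = 9.

9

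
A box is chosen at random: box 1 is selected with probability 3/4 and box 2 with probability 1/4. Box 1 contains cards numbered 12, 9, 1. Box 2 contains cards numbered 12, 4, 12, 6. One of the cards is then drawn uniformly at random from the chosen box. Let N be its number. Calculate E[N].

61/8

E[N | box 1] = (12+9+1)/3 = 22/3.
E[N | box 2] = (12+4+12+6)/4 = 17/2.
By the law of total expectation,
E[N] = (3/4)·(22/3) + (1/4)·(17/2) = 61/8.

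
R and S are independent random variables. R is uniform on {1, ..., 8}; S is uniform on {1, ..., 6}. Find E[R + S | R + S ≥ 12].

38/3

Outcomes with R + S ≥ 12: (6,6), (7,5), (7,6), (8,4), (8,5), (8,6), each with probability 1/48.
E[R + S | R + S ≥ 12] = (12 + 12 + 13 + 12 + 13 + 14) / 6 = 38/3.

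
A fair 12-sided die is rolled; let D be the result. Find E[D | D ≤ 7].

Given D ≤ 7, D is equally likely to be any of {1, 2, 3, 4, 5, 6, 7}.
E[D | D ≤ 7] = (1 + 2 + 3 + 4 + 5 + 6 + 7) / 7 = 4.

4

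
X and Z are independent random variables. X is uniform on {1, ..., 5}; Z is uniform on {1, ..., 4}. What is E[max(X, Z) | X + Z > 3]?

P(X + Z > 3) = 17/20.
Summing max(X,Z)·P(x,y) over outcomes with X + Z > 3 gives 13/4.
E[max(X, Z) | X + Z > 3] = (13/4) / (17/20) = 65/17.

65/17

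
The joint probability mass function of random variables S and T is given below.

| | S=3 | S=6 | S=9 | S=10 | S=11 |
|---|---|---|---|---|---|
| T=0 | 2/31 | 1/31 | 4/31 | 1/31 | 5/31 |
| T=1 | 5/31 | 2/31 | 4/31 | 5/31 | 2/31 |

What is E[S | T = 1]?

15/2

P(T = 1) = 18/31.
Σ S·P over the event = 3·(5/31) + 6·(2/31) + 9·(4/31) + 10·(5/31) + 11·(2/31) = 135/31.
E[S | T = 1] = (135/31) / (18/31) = 15/2.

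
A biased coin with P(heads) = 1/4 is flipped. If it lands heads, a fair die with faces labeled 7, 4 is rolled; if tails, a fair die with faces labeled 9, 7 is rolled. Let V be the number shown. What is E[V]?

59/8

E[V | heads] = (7+4)/2 = 11/2.
E[V | tails] = (9+7)/2 = 8.
E[V] = (1/4)·(11/2) + (3/4)·(8) = 59/8.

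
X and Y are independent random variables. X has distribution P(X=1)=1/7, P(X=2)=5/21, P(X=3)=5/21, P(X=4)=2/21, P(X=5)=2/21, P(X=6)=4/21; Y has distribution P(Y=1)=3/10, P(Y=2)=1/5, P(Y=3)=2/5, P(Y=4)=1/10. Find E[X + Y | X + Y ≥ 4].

P(X + Y ≥ 4) = 6/7.
Summing (X+Y)·P(x,y) over outcomes with X + Y ≥ 4 gives 551/105.
E[X + Y | X + Y ≥ 4] = (551/105) / (6/7) = 551/90.

551/90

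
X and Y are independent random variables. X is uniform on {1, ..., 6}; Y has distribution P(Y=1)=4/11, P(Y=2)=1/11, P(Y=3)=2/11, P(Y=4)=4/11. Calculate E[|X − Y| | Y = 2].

P(Y = 2) = 1/11.
Summing |X−Y|·P(x,y) over outcomes with Y = 2 gives 1/6.
E[|X − Y| | Y = 2] = (1/6) / (1/11) = 11/6.

11/6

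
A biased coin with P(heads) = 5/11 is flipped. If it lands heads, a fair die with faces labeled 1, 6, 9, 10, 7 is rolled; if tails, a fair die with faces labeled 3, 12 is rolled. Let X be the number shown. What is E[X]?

E[X | heads] = (1+6+9+10+7)/5 = 33/5.
E[X | tails] = (3+12)/2 = 15/2.
E[X] = (5/11)·(33/5) + (6/11)·(15/2) = 78/11.

78/11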